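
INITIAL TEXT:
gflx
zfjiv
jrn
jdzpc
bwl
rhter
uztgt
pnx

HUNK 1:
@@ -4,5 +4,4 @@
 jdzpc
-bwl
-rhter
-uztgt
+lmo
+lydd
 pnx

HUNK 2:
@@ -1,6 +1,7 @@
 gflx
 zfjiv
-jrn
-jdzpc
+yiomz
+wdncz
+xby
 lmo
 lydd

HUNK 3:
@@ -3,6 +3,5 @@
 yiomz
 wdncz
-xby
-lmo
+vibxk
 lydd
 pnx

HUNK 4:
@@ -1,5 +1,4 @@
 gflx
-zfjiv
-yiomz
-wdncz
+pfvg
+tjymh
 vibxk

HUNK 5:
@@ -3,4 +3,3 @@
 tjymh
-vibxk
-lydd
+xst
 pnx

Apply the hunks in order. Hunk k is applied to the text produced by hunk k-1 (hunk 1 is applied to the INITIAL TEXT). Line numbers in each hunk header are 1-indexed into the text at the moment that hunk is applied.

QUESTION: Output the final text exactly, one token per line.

Hunk 1: at line 4 remove [bwl,rhter,uztgt] add [lmo,lydd] -> 7 lines: gflx zfjiv jrn jdzpc lmo lydd pnx
Hunk 2: at line 1 remove [jrn,jdzpc] add [yiomz,wdncz,xby] -> 8 lines: gflx zfjiv yiomz wdncz xby lmo lydd pnx
Hunk 3: at line 3 remove [xby,lmo] add [vibxk] -> 7 lines: gflx zfjiv yiomz wdncz vibxk lydd pnx
Hunk 4: at line 1 remove [zfjiv,yiomz,wdncz] add [pfvg,tjymh] -> 6 lines: gflx pfvg tjymh vibxk lydd pnx
Hunk 5: at line 3 remove [vibxk,lydd] add [xst] -> 5 lines: gflx pfvg tjymh xst pnx

Answer: gflx
pfvg
tjymh
xst
pnx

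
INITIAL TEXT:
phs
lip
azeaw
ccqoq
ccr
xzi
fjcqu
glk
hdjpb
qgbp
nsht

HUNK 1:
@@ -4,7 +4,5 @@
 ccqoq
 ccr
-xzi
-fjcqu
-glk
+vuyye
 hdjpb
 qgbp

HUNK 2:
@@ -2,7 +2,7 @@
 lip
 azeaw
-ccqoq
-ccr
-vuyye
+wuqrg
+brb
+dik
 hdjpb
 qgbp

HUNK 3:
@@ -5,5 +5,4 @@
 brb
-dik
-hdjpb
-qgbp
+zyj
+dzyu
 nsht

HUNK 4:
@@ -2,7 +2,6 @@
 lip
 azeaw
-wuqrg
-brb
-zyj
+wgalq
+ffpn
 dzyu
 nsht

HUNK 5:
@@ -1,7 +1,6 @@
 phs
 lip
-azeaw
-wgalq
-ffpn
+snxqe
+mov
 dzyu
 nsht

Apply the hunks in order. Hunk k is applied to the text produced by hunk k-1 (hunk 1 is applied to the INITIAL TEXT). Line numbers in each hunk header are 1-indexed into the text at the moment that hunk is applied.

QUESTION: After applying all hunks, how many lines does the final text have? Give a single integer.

Answer: 6

Derivation:
Hunk 1: at line 4 remove [xzi,fjcqu,glk] add [vuyye] -> 9 lines: phs lip azeaw ccqoq ccr vuyye hdjpb qgbp nsht
Hunk 2: at line 2 remove [ccqoq,ccr,vuyye] add [wuqrg,brb,dik] -> 9 lines: phs lip azeaw wuqrg brb dik hdjpb qgbp nsht
Hunk 3: at line 5 remove [dik,hdjpb,qgbp] add [zyj,dzyu] -> 8 lines: phs lip azeaw wuqrg brb zyj dzyu nsht
Hunk 4: at line 2 remove [wuqrg,brb,zyj] add [wgalq,ffpn] -> 7 lines: phs lip azeaw wgalq ffpn dzyu nsht
Hunk 5: at line 1 remove [azeaw,wgalq,ffpn] add [snxqe,mov] -> 6 lines: phs lip snxqe mov dzyu nsht
Final line count: 6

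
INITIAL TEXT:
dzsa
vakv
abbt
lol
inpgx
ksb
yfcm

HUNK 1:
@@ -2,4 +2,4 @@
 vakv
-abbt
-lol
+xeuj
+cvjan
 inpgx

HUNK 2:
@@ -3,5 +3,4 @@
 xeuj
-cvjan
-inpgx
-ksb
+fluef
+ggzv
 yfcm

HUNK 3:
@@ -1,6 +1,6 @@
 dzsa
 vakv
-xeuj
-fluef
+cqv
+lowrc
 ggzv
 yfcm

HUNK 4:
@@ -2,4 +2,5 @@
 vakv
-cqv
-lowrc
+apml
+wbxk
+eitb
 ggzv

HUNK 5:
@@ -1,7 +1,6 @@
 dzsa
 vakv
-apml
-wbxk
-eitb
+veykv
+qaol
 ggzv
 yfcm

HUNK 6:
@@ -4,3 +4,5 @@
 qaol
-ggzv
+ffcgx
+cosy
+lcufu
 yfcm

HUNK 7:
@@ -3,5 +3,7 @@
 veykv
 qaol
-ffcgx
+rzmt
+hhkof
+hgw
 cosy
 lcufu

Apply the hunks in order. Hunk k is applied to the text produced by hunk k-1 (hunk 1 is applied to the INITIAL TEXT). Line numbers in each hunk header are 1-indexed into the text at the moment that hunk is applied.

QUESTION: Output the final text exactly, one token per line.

Hunk 1: at line 2 remove [abbt,lol] add [xeuj,cvjan] -> 7 lines: dzsa vakv xeuj cvjan inpgx ksb yfcm
Hunk 2: at line 3 remove [cvjan,inpgx,ksb] add [fluef,ggzv] -> 6 lines: dzsa vakv xeuj fluef ggzv yfcm
Hunk 3: at line 1 remove [xeuj,fluef] add [cqv,lowrc] -> 6 lines: dzsa vakv cqv lowrc ggzv yfcm
Hunk 4: at line 2 remove [cqv,lowrc] add [apml,wbxk,eitb] -> 7 lines: dzsa vakv apml wbxk eitb ggzv yfcm
Hunk 5: at line 1 remove [apml,wbxk,eitb] add [veykv,qaol] -> 6 lines: dzsa vakv veykv qaol ggzv yfcm
Hunk 6: at line 4 remove [ggzv] add [ffcgx,cosy,lcufu] -> 8 lines: dzsa vakv veykv qaol ffcgx cosy lcufu yfcm
Hunk 7: at line 3 remove [ffcgx] add [rzmt,hhkof,hgw] -> 10 lines: dzsa vakv veykv qaol rzmt hhkof hgw cosy lcufu yfcm

Answer: dzsa
vakv
veykv
qaol
rzmt
hhkof
hgw
cosy
lcufu
yfcm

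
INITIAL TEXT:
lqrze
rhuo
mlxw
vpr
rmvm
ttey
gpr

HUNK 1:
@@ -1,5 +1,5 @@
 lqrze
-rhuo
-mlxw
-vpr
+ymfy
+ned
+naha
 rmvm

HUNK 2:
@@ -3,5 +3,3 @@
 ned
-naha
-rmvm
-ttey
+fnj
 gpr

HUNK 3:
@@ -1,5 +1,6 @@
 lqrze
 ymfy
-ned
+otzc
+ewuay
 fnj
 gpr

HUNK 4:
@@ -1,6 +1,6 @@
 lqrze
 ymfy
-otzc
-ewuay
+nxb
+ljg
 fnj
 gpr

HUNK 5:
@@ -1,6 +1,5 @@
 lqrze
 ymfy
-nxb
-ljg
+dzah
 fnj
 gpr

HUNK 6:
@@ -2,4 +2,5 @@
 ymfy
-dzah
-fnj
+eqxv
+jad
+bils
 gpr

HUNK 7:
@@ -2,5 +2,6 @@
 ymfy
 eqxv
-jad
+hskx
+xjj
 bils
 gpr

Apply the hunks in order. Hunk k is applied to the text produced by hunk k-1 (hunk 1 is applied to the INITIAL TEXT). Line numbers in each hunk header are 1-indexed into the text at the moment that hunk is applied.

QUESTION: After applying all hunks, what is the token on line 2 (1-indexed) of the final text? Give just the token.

Answer: ymfy

Derivation:
Hunk 1: at line 1 remove [rhuo,mlxw,vpr] add [ymfy,ned,naha] -> 7 lines: lqrze ymfy ned naha rmvm ttey gpr
Hunk 2: at line 3 remove [naha,rmvm,ttey] add [fnj] -> 5 lines: lqrze ymfy ned fnj gpr
Hunk 3: at line 1 remove [ned] add [otzc,ewuay] -> 6 lines: lqrze ymfy otzc ewuay fnj gpr
Hunk 4: at line 1 remove [otzc,ewuay] add [nxb,ljg] -> 6 lines: lqrze ymfy nxb ljg fnj gpr
Hunk 5: at line 1 remove [nxb,ljg] add [dzah] -> 5 lines: lqrze ymfy dzah fnj gpr
Hunk 6: at line 2 remove [dzah,fnj] add [eqxv,jad,bils] -> 6 lines: lqrze ymfy eqxv jad bils gpr
Hunk 7: at line 2 remove [jad] add [hskx,xjj] -> 7 lines: lqrze ymfy eqxv hskx xjj bils gpr
Final line 2: ymfy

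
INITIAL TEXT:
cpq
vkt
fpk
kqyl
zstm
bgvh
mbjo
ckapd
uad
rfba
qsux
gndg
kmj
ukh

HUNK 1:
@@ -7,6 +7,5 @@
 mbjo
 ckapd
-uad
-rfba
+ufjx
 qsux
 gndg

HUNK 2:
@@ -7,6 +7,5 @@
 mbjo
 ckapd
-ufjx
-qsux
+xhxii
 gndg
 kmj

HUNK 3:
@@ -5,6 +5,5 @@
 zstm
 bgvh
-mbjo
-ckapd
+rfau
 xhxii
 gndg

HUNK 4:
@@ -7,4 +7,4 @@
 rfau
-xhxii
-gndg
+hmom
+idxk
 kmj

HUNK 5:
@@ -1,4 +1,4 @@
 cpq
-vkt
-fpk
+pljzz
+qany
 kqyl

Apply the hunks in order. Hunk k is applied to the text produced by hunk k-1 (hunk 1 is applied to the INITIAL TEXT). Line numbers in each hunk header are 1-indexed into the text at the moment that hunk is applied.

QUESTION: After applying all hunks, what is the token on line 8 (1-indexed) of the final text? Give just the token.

Answer: hmom

Derivation:
Hunk 1: at line 7 remove [uad,rfba] add [ufjx] -> 13 lines: cpq vkt fpk kqyl zstm bgvh mbjo ckapd ufjx qsux gndg kmj ukh
Hunk 2: at line 7 remove [ufjx,qsux] add [xhxii] -> 12 lines: cpq vkt fpk kqyl zstm bgvh mbjo ckapd xhxii gndg kmj ukh
Hunk 3: at line 5 remove [mbjo,ckapd] add [rfau] -> 11 lines: cpq vkt fpk kqyl zstm bgvh rfau xhxii gndg kmj ukh
Hunk 4: at line 7 remove [xhxii,gndg] add [hmom,idxk] -> 11 lines: cpq vkt fpk kqyl zstm bgvh rfau hmom idxk kmj ukh
Hunk 5: at line 1 remove [vkt,fpk] add [pljzz,qany] -> 11 lines: cpq pljzz qany kqyl zstm bgvh rfau hmom idxk kmj ukh
Final line 8: hmom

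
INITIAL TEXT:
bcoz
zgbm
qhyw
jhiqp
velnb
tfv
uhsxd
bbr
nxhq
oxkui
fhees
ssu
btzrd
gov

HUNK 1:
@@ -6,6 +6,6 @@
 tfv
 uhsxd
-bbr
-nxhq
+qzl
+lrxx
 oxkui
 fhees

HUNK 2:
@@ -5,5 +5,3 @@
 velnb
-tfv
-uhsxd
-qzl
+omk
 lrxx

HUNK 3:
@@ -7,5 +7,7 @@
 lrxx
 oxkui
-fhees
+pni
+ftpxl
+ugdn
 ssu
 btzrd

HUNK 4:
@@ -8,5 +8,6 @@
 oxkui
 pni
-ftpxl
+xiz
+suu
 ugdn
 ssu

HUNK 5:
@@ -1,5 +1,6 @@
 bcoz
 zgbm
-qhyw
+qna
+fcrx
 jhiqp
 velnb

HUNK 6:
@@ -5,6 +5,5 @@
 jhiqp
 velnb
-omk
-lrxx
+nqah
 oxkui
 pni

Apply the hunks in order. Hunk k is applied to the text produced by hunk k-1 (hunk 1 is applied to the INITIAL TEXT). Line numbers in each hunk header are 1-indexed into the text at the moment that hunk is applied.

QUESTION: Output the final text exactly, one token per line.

Answer: bcoz
zgbm
qna
fcrx
jhiqp
velnb
nqah
oxkui
pni
xiz
suu
ugdn
ssu
btzrd
gov

Derivation:
Hunk 1: at line 6 remove [bbr,nxhq] add [qzl,lrxx] -> 14 lines: bcoz zgbm qhyw jhiqp velnb tfv uhsxd qzl lrxx oxkui fhees ssu btzrd gov
Hunk 2: at line 5 remove [tfv,uhsxd,qzl] add [omk] -> 12 lines: bcoz zgbm qhyw jhiqp velnb omk lrxx oxkui fhees ssu btzrd gov
Hunk 3: at line 7 remove [fhees] add [pni,ftpxl,ugdn] -> 14 lines: bcoz zgbm qhyw jhiqp velnb omk lrxx oxkui pni ftpxl ugdn ssu btzrd gov
Hunk 4: at line 8 remove [ftpxl] add [xiz,suu] -> 15 lines: bcoz zgbm qhyw jhiqp velnb omk lrxx oxkui pni xiz suu ugdn ssu btzrd gov
Hunk 5: at line 1 remove [qhyw] add [qna,fcrx] -> 16 lines: bcoz zgbm qna fcrx jhiqp velnb omk lrxx oxkui pni xiz suu ugdn ssu btzrd gov
Hunk 6: at line 5 remove [omk,lrxx] add [nqah] -> 15 lines: bcoz zgbm qna fcrx jhiqp velnb nqah oxkui pni xiz suu ugdn ssu btzrd gov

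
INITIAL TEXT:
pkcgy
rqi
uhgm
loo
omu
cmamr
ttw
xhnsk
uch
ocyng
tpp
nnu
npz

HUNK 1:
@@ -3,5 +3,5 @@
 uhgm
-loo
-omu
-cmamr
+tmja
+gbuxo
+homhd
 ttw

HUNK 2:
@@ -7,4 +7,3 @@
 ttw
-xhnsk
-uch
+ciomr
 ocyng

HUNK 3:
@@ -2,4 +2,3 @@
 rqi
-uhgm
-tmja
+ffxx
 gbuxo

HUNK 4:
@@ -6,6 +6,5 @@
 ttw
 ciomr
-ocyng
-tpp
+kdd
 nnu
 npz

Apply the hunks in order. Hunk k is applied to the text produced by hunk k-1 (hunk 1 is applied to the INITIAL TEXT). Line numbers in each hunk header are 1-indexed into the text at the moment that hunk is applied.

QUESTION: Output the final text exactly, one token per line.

Hunk 1: at line 3 remove [loo,omu,cmamr] add [tmja,gbuxo,homhd] -> 13 lines: pkcgy rqi uhgm tmja gbuxo homhd ttw xhnsk uch ocyng tpp nnu npz
Hunk 2: at line 7 remove [xhnsk,uch] add [ciomr] -> 12 lines: pkcgy rqi uhgm tmja gbuxo homhd ttw ciomr ocyng tpp nnu npz
Hunk 3: at line 2 remove [uhgm,tmja] add [ffxx] -> 11 lines: pkcgy rqi ffxx gbuxo homhd ttw ciomr ocyng tpp nnu npz
Hunk 4: at line 6 remove [ocyng,tpp] add [kdd] -> 10 lines: pkcgy rqi ffxx gbuxo homhd ttw ciomr kdd nnu npz

Answer: pkcgy
rqi
ffxx
gbuxo
homhd
ttw
ciomr
kdd
nnu
npz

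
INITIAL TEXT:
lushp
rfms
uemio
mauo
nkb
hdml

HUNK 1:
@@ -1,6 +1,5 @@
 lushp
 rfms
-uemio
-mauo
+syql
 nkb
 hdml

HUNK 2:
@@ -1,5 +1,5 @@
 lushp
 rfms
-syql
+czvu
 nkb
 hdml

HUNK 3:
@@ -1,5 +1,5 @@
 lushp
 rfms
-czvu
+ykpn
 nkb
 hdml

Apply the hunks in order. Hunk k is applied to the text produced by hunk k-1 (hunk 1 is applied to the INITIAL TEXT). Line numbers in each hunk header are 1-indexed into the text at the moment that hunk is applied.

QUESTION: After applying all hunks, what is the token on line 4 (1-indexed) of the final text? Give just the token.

Hunk 1: at line 1 remove [uemio,mauo] add [syql] -> 5 lines: lushp rfms syql nkb hdml
Hunk 2: at line 1 remove [syql] add [czvu] -> 5 lines: lushp rfms czvu nkb hdml
Hunk 3: at line 1 remove [czvu] add [ykpn] -> 5 lines: lushp rfms ykpn nkb hdml
Final line 4: nkb

Answer: nkb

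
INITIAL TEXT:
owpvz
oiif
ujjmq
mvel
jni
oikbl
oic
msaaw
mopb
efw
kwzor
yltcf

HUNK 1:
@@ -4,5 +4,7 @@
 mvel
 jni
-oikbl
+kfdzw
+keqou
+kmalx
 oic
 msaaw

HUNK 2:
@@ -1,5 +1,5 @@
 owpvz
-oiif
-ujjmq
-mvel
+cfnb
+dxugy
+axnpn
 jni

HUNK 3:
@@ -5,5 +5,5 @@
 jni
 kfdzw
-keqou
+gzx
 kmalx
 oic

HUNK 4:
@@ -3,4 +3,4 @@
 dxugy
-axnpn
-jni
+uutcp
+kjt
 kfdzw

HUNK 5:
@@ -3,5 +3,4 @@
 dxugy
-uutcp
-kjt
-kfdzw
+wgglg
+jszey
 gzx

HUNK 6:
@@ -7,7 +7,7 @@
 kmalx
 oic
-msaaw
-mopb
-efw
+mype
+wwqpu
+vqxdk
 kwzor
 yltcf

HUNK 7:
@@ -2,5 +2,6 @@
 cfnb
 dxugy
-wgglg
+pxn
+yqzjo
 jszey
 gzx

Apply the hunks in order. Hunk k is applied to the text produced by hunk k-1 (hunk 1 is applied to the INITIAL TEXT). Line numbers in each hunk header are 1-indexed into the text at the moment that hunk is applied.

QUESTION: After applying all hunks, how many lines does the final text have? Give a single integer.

Hunk 1: at line 4 remove [oikbl] add [kfdzw,keqou,kmalx] -> 14 lines: owpvz oiif ujjmq mvel jni kfdzw keqou kmalx oic msaaw mopb efw kwzor yltcf
Hunk 2: at line 1 remove [oiif,ujjmq,mvel] add [cfnb,dxugy,axnpn] -> 14 lines: owpvz cfnb dxugy axnpn jni kfdzw keqou kmalx oic msaaw mopb efw kwzor yltcf
Hunk 3: at line 5 remove [keqou] add [gzx] -> 14 lines: owpvz cfnb dxugy axnpn jni kfdzw gzx kmalx oic msaaw mopb efw kwzor yltcf
Hunk 4: at line 3 remove [axnpn,jni] add [uutcp,kjt] -> 14 lines: owpvz cfnb dxugy uutcp kjt kfdzw gzx kmalx oic msaaw mopb efw kwzor yltcf
Hunk 5: at line 3 remove [uutcp,kjt,kfdzw] add [wgglg,jszey] -> 13 lines: owpvz cfnb dxugy wgglg jszey gzx kmalx oic msaaw mopb efw kwzor yltcf
Hunk 6: at line 7 remove [msaaw,mopb,efw] add [mype,wwqpu,vqxdk] -> 13 lines: owpvz cfnb dxugy wgglg jszey gzx kmalx oic mype wwqpu vqxdk kwzor yltcf
Hunk 7: at line 2 remove [wgglg] add [pxn,yqzjo] -> 14 lines: owpvz cfnb dxugy pxn yqzjo jszey gzx kmalx oic mype wwqpu vqxdk kwzor yltcf
Final line count: 14

Answer: 14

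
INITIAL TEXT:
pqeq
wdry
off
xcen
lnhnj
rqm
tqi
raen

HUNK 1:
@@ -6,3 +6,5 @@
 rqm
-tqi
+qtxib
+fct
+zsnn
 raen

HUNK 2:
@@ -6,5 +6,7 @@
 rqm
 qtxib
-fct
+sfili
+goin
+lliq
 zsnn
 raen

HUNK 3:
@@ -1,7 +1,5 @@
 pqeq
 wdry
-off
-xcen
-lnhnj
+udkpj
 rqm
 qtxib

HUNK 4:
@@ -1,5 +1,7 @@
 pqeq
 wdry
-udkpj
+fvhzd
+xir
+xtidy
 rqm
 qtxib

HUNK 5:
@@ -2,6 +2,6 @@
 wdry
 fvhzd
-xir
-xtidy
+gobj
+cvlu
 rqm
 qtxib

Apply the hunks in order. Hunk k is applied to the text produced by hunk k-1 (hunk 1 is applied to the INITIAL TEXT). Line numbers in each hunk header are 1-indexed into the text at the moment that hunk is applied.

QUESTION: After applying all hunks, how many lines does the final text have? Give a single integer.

Hunk 1: at line 6 remove [tqi] add [qtxib,fct,zsnn] -> 10 lines: pqeq wdry off xcen lnhnj rqm qtxib fct zsnn raen
Hunk 2: at line 6 remove [fct] add [sfili,goin,lliq] -> 12 lines: pqeq wdry off xcen lnhnj rqm qtxib sfili goin lliq zsnn raen
Hunk 3: at line 1 remove [off,xcen,lnhnj] add [udkpj] -> 10 lines: pqeq wdry udkpj rqm qtxib sfili goin lliq zsnn raen
Hunk 4: at line 1 remove [udkpj] add [fvhzd,xir,xtidy] -> 12 lines: pqeq wdry fvhzd xir xtidy rqm qtxib sfili goin lliq zsnn raen
Hunk 5: at line 2 remove [xir,xtidy] add [gobj,cvlu] -> 12 lines: pqeq wdry fvhzd gobj cvlu rqm qtxib sfili goin lliq zsnn raen
Final line count: 12

Answer: 12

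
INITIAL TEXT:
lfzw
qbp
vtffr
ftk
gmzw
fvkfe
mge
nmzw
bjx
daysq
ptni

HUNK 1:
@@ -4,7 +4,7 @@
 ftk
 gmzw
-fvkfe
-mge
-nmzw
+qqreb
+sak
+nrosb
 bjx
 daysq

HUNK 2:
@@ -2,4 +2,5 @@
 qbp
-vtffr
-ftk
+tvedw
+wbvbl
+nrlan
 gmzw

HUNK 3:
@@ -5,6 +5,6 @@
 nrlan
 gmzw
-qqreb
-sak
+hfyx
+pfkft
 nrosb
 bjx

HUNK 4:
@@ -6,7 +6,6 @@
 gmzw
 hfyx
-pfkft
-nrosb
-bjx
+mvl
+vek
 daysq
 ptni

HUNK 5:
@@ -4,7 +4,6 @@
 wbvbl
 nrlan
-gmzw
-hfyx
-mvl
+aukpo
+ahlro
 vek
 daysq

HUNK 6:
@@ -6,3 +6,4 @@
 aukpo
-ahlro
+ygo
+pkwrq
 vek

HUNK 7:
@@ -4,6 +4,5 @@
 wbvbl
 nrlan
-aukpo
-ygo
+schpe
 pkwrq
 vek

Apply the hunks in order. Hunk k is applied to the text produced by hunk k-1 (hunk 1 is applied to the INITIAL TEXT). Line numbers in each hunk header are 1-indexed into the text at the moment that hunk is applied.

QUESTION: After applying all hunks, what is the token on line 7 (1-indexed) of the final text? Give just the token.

Hunk 1: at line 4 remove [fvkfe,mge,nmzw] add [qqreb,sak,nrosb] -> 11 lines: lfzw qbp vtffr ftk gmzw qqreb sak nrosb bjx daysq ptni
Hunk 2: at line 2 remove [vtffr,ftk] add [tvedw,wbvbl,nrlan] -> 12 lines: lfzw qbp tvedw wbvbl nrlan gmzw qqreb sak nrosb bjx daysq ptni
Hunk 3: at line 5 remove [qqreb,sak] add [hfyx,pfkft] -> 12 lines: lfzw qbp tvedw wbvbl nrlan gmzw hfyx pfkft nrosb bjx daysq ptni
Hunk 4: at line 6 remove [pfkft,nrosb,bjx] add [mvl,vek] -> 11 lines: lfzw qbp tvedw wbvbl nrlan gmzw hfyx mvl vek daysq ptni
Hunk 5: at line 4 remove [gmzw,hfyx,mvl] add [aukpo,ahlro] -> 10 lines: lfzw qbp tvedw wbvbl nrlan aukpo ahlro vek daysq ptni
Hunk 6: at line 6 remove [ahlro] add [ygo,pkwrq] -> 11 lines: lfzw qbp tvedw wbvbl nrlan aukpo ygo pkwrq vek daysq ptni
Hunk 7: at line 4 remove [aukpo,ygo] add [schpe] -> 10 lines: lfzw qbp tvedw wbvbl nrlan schpe pkwrq vek daysq ptni
Final line 7: pkwrq

Answer: pkwrq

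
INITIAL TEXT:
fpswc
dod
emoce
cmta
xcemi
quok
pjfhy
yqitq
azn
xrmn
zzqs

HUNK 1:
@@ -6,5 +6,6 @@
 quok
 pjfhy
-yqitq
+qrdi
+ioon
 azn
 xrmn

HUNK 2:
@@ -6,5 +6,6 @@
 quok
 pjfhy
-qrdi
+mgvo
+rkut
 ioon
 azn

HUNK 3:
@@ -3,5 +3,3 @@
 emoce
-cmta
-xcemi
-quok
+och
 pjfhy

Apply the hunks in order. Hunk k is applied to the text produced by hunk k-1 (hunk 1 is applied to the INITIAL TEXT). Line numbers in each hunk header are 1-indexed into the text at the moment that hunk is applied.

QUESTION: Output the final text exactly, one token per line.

Answer: fpswc
dod
emoce
och
pjfhy
mgvo
rkut
ioon
azn
xrmn
zzqs

Derivation:
Hunk 1: at line 6 remove [yqitq] add [qrdi,ioon] -> 12 lines: fpswc dod emoce cmta xcemi quok pjfhy qrdi ioon azn xrmn zzqs
Hunk 2: at line 6 remove [qrdi] add [mgvo,rkut] -> 13 lines: fpswc dod emoce cmta xcemi quok pjfhy mgvo rkut ioon azn xrmn zzqs
Hunk 3: at line 3 remove [cmta,xcemi,quok] add [och] -> 11 lines: fpswc dod emoce och pjfhy mgvo rkut ioon azn xrmn zzqs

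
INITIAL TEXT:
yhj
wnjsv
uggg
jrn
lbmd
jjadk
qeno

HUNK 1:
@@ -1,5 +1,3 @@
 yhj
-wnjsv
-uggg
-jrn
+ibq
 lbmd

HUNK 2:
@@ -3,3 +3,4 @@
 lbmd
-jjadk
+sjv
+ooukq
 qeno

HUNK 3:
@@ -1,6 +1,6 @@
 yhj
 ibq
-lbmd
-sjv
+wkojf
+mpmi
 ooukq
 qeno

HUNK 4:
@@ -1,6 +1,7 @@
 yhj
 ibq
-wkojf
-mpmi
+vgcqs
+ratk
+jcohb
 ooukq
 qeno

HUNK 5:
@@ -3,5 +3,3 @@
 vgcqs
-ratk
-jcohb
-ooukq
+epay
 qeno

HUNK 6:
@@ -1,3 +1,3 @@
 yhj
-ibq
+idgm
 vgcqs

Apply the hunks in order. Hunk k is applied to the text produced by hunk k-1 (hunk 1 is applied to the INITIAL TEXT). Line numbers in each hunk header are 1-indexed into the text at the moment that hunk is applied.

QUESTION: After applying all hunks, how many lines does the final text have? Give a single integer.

Hunk 1: at line 1 remove [wnjsv,uggg,jrn] add [ibq] -> 5 lines: yhj ibq lbmd jjadk qeno
Hunk 2: at line 3 remove [jjadk] add [sjv,ooukq] -> 6 lines: yhj ibq lbmd sjv ooukq qeno
Hunk 3: at line 1 remove [lbmd,sjv] add [wkojf,mpmi] -> 6 lines: yhj ibq wkojf mpmi ooukq qeno
Hunk 4: at line 1 remove [wkojf,mpmi] add [vgcqs,ratk,jcohb] -> 7 lines: yhj ibq vgcqs ratk jcohb ooukq qeno
Hunk 5: at line 3 remove [ratk,jcohb,ooukq] add [epay] -> 5 lines: yhj ibq vgcqs epay qeno
Hunk 6: at line 1 remove [ibq] add [idgm] -> 5 lines: yhj idgm vgcqs epay qeno
Final line count: 5

Answer: 5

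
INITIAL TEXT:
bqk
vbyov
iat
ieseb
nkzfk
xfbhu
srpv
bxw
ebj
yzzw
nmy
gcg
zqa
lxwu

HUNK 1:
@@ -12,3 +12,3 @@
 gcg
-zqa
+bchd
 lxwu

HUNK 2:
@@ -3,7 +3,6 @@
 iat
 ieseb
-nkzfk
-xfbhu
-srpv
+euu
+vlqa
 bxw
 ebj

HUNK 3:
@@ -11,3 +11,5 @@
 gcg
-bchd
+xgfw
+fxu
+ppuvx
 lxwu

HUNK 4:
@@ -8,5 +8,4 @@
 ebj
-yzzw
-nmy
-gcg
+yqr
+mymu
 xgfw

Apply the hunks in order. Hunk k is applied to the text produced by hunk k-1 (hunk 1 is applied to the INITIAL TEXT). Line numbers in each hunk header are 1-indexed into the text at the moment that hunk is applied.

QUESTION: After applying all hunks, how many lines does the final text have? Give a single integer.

Hunk 1: at line 12 remove [zqa] add [bchd] -> 14 lines: bqk vbyov iat ieseb nkzfk xfbhu srpv bxw ebj yzzw nmy gcg bchd lxwu
Hunk 2: at line 3 remove [nkzfk,xfbhu,srpv] add [euu,vlqa] -> 13 lines: bqk vbyov iat ieseb euu vlqa bxw ebj yzzw nmy gcg bchd lxwu
Hunk 3: at line 11 remove [bchd] add [xgfw,fxu,ppuvx] -> 15 lines: bqk vbyov iat ieseb euu vlqa bxw ebj yzzw nmy gcg xgfw fxu ppuvx lxwu
Hunk 4: at line 8 remove [yzzw,nmy,gcg] add [yqr,mymu] -> 14 lines: bqk vbyov iat ieseb euu vlqa bxw ebj yqr mymu xgfw fxu ppuvx lxwu
Final line count: 14

Answer: 14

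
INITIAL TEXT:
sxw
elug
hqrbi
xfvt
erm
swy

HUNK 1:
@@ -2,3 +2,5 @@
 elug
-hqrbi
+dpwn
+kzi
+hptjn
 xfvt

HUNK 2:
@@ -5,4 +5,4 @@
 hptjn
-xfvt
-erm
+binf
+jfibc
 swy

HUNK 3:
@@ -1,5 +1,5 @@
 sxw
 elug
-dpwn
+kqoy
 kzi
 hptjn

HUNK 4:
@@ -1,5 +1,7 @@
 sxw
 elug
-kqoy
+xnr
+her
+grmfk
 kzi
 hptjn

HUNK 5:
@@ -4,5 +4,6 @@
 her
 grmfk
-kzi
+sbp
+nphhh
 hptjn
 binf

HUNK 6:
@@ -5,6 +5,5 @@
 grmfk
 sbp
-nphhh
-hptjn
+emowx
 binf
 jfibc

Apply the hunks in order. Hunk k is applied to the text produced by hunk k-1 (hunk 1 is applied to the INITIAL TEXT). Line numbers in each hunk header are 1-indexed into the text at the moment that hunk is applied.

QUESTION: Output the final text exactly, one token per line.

Hunk 1: at line 2 remove [hqrbi] add [dpwn,kzi,hptjn] -> 8 lines: sxw elug dpwn kzi hptjn xfvt erm swy
Hunk 2: at line 5 remove [xfvt,erm] add [binf,jfibc] -> 8 lines: sxw elug dpwn kzi hptjn binf jfibc swy
Hunk 3: at line 1 remove [dpwn] add [kqoy] -> 8 lines: sxw elug kqoy kzi hptjn binf jfibc swy
Hunk 4: at line 1 remove [kqoy] add [xnr,her,grmfk] -> 10 lines: sxw elug xnr her grmfk kzi hptjn binf jfibc swy
Hunk 5: at line 4 remove [kzi] add [sbp,nphhh] -> 11 lines: sxw elug xnr her grmfk sbp nphhh hptjn binf jfibc swy
Hunk 6: at line 5 remove [nphhh,hptjn] add [emowx] -> 10 lines: sxw elug xnr her grmfk sbp emowx binf jfibc swy

Answer: sxw
elug
xnr
her
grmfk
sbp
emowx
binf
jfibc
swy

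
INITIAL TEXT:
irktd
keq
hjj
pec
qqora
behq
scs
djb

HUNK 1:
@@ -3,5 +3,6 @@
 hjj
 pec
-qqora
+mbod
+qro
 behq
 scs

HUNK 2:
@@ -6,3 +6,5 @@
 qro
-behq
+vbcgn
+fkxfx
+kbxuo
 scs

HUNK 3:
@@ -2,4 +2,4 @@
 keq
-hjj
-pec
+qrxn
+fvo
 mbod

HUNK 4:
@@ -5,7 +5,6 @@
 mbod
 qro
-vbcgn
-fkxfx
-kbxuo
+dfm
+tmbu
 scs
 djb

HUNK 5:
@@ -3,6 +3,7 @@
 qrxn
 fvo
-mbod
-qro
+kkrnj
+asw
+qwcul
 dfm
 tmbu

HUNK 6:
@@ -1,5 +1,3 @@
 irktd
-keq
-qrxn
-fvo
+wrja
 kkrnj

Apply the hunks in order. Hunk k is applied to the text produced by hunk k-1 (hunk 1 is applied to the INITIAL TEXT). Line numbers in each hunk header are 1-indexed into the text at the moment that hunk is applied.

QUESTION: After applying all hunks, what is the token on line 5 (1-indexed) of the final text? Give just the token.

Answer: qwcul

Derivation:
Hunk 1: at line 3 remove [qqora] add [mbod,qro] -> 9 lines: irktd keq hjj pec mbod qro behq scs djb
Hunk 2: at line 6 remove [behq] add [vbcgn,fkxfx,kbxuo] -> 11 lines: irktd keq hjj pec mbod qro vbcgn fkxfx kbxuo scs djb
Hunk 3: at line 2 remove [hjj,pec] add [qrxn,fvo] -> 11 lines: irktd keq qrxn fvo mbod qro vbcgn fkxfx kbxuo scs djb
Hunk 4: at line 5 remove [vbcgn,fkxfx,kbxuo] add [dfm,tmbu] -> 10 lines: irktd keq qrxn fvo mbod qro dfm tmbu scs djb
Hunk 5: at line 3 remove [mbod,qro] add [kkrnj,asw,qwcul] -> 11 lines: irktd keq qrxn fvo kkrnj asw qwcul dfm tmbu scs djb
Hunk 6: at line 1 remove [keq,qrxn,fvo] add [wrja] -> 9 lines: irktd wrja kkrnj asw qwcul dfm tmbu scs djb
Final line 5: qwcul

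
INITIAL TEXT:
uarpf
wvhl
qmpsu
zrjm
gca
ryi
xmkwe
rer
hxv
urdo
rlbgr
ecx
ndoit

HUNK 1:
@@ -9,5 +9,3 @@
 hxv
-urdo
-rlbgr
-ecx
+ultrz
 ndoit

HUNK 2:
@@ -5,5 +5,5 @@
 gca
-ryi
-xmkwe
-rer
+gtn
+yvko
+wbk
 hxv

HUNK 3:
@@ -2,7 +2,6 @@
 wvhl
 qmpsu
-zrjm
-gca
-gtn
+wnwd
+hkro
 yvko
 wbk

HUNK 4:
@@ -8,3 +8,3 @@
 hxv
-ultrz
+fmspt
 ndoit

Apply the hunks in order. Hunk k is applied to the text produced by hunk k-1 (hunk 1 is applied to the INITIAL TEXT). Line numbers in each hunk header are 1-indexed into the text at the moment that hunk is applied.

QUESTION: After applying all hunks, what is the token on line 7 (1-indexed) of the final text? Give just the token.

Hunk 1: at line 9 remove [urdo,rlbgr,ecx] add [ultrz] -> 11 lines: uarpf wvhl qmpsu zrjm gca ryi xmkwe rer hxv ultrz ndoit
Hunk 2: at line 5 remove [ryi,xmkwe,rer] add [gtn,yvko,wbk] -> 11 lines: uarpf wvhl qmpsu zrjm gca gtn yvko wbk hxv ultrz ndoit
Hunk 3: at line 2 remove [zrjm,gca,gtn] add [wnwd,hkro] -> 10 lines: uarpf wvhl qmpsu wnwd hkro yvko wbk hxv ultrz ndoit
Hunk 4: at line 8 remove [ultrz] add [fmspt] -> 10 lines: uarpf wvhl qmpsu wnwd hkro yvko wbk hxv fmspt ndoit
Final line 7: wbk

Answer: wbk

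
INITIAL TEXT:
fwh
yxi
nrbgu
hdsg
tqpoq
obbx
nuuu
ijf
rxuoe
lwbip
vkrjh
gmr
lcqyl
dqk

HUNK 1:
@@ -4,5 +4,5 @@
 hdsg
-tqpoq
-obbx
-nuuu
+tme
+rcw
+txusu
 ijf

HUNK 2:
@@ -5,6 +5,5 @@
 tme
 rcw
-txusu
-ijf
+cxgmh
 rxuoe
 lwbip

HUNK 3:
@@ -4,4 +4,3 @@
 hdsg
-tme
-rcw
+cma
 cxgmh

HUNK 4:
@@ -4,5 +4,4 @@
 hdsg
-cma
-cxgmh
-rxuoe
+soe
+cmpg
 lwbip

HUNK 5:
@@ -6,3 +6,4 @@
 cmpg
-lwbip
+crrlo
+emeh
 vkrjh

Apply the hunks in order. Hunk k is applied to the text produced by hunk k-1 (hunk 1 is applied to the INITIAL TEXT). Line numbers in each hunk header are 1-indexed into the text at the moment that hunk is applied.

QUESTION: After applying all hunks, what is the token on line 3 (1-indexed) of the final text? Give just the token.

Answer: nrbgu

Derivation:
Hunk 1: at line 4 remove [tqpoq,obbx,nuuu] add [tme,rcw,txusu] -> 14 lines: fwh yxi nrbgu hdsg tme rcw txusu ijf rxuoe lwbip vkrjh gmr lcqyl dqk
Hunk 2: at line 5 remove [txusu,ijf] add [cxgmh] -> 13 lines: fwh yxi nrbgu hdsg tme rcw cxgmh rxuoe lwbip vkrjh gmr lcqyl dqk
Hunk 3: at line 4 remove [tme,rcw] add [cma] -> 12 lines: fwh yxi nrbgu hdsg cma cxgmh rxuoe lwbip vkrjh gmr lcqyl dqk
Hunk 4: at line 4 remove [cma,cxgmh,rxuoe] add [soe,cmpg] -> 11 lines: fwh yxi nrbgu hdsg soe cmpg lwbip vkrjh gmr lcqyl dqk
Hunk 5: at line 6 remove [lwbip] add [crrlo,emeh] -> 12 lines: fwh yxi nrbgu hdsg soe cmpg crrlo emeh vkrjh gmr lcqyl dqk
Final line 3: nrbgu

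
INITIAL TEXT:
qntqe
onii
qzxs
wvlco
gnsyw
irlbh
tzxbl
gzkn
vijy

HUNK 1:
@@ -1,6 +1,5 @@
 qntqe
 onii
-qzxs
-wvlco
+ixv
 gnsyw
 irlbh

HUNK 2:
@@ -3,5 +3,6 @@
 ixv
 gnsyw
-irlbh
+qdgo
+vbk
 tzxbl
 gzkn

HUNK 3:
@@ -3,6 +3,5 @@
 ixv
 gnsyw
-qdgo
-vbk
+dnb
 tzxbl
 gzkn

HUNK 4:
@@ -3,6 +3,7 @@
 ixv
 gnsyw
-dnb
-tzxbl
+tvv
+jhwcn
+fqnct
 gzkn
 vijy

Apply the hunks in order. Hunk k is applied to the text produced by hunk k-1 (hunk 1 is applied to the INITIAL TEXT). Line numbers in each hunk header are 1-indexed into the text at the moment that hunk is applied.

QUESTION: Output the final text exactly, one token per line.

Hunk 1: at line 1 remove [qzxs,wvlco] add [ixv] -> 8 lines: qntqe onii ixv gnsyw irlbh tzxbl gzkn vijy
Hunk 2: at line 3 remove [irlbh] add [qdgo,vbk] -> 9 lines: qntqe onii ixv gnsyw qdgo vbk tzxbl gzkn vijy
Hunk 3: at line 3 remove [qdgo,vbk] add [dnb] -> 8 lines: qntqe onii ixv gnsyw dnb tzxbl gzkn vijy
Hunk 4: at line 3 remove [dnb,tzxbl] add [tvv,jhwcn,fqnct] -> 9 lines: qntqe onii ixv gnsyw tvv jhwcn fqnct gzkn vijy

Answer: qntqe
onii
ixv
gnsyw
tvv
jhwcn
fqnct
gzkn
vijy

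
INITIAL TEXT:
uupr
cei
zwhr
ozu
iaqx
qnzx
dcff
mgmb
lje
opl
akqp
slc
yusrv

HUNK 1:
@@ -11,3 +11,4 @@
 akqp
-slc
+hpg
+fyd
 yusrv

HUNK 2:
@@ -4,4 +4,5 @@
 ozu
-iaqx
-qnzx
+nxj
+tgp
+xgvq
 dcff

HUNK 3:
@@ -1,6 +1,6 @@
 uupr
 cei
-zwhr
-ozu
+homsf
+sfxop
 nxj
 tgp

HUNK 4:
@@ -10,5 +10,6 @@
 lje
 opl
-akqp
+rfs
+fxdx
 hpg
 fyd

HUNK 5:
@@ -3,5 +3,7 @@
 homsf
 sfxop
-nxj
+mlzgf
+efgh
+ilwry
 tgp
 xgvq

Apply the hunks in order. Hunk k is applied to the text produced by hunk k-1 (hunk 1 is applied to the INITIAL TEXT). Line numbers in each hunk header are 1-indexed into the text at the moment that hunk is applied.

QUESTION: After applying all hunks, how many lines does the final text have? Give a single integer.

Hunk 1: at line 11 remove [slc] add [hpg,fyd] -> 14 lines: uupr cei zwhr ozu iaqx qnzx dcff mgmb lje opl akqp hpg fyd yusrv
Hunk 2: at line 4 remove [iaqx,qnzx] add [nxj,tgp,xgvq] -> 15 lines: uupr cei zwhr ozu nxj tgp xgvq dcff mgmb lje opl akqp hpg fyd yusrv
Hunk 3: at line 1 remove [zwhr,ozu] add [homsf,sfxop] -> 15 lines: uupr cei homsf sfxop nxj tgp xgvq dcff mgmb lje opl akqp hpg fyd yusrv
Hunk 4: at line 10 remove [akqp] add [rfs,fxdx] -> 16 lines: uupr cei homsf sfxop nxj tgp xgvq dcff mgmb lje opl rfs fxdx hpg fyd yusrv
Hunk 5: at line 3 remove [nxj] add [mlzgf,efgh,ilwry] -> 18 lines: uupr cei homsf sfxop mlzgf efgh ilwry tgp xgvq dcff mgmb lje opl rfs fxdx hpg fyd yusrv
Final line count: 18

Answer: 18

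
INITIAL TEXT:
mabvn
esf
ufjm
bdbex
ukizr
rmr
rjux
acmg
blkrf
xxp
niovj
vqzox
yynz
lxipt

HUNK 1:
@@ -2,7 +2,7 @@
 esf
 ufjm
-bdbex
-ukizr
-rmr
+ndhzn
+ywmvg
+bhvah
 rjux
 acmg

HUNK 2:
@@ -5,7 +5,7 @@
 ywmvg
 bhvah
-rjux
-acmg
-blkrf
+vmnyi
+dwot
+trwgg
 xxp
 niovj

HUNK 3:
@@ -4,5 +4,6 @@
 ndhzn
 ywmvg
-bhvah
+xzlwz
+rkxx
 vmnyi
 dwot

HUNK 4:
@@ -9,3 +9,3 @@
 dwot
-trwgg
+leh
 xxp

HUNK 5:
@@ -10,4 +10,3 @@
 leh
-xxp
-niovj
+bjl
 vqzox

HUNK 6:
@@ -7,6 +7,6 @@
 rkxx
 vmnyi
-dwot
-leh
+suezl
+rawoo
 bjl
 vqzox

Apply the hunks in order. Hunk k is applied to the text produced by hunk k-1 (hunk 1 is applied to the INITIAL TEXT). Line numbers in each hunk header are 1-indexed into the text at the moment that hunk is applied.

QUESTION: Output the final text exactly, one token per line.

Answer: mabvn
esf
ufjm
ndhzn
ywmvg
xzlwz
rkxx
vmnyi
suezl
rawoo
bjl
vqzox
yynz
lxipt

Derivation:
Hunk 1: at line 2 remove [bdbex,ukizr,rmr] add [ndhzn,ywmvg,bhvah] -> 14 lines: mabvn esf ufjm ndhzn ywmvg bhvah rjux acmg blkrf xxp niovj vqzox yynz lxipt
Hunk 2: at line 5 remove [rjux,acmg,blkrf] add [vmnyi,dwot,trwgg] -> 14 lines: mabvn esf ufjm ndhzn ywmvg bhvah vmnyi dwot trwgg xxp niovj vqzox yynz lxipt
Hunk 3: at line 4 remove [bhvah] add [xzlwz,rkxx] -> 15 lines: mabvn esf ufjm ndhzn ywmvg xzlwz rkxx vmnyi dwot trwgg xxp niovj vqzox yynz lxipt
Hunk 4: at line 9 remove [trwgg] add [leh] -> 15 lines: mabvn esf ufjm ndhzn ywmvg xzlwz rkxx vmnyi dwot leh xxp niovj vqzox yynz lxipt
Hunk 5: at line 10 remove [xxp,niovj] add [bjl] -> 14 lines: mabvn esf ufjm ndhzn ywmvg xzlwz rkxx vmnyi dwot leh bjl vqzox yynz lxipt
Hunk 6: at line 7 remove [dwot,leh] add [suezl,rawoo] -> 14 lines: mabvn esf ufjm ndhzn ywmvg xzlwz rkxx vmnyi suezl rawoo bjl vqzox yynz lxipt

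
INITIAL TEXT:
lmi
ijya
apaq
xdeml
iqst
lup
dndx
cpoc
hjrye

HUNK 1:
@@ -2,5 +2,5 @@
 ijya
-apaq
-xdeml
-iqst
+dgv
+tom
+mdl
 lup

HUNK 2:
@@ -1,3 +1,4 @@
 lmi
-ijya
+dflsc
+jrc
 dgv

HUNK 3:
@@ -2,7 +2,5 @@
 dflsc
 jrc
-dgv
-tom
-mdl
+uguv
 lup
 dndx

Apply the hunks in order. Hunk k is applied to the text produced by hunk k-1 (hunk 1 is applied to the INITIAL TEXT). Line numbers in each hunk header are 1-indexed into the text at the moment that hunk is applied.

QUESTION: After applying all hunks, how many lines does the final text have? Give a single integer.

Answer: 8

Derivation:
Hunk 1: at line 2 remove [apaq,xdeml,iqst] add [dgv,tom,mdl] -> 9 lines: lmi ijya dgv tom mdl lup dndx cpoc hjrye
Hunk 2: at line 1 remove [ijya] add [dflsc,jrc] -> 10 lines: lmi dflsc jrc dgv tom mdl lup dndx cpoc hjrye
Hunk 3: at line 2 remove [dgv,tom,mdl] add [uguv] -> 8 lines: lmi dflsc jrc uguv lup dndx cpoc hjrye
Final line count: 8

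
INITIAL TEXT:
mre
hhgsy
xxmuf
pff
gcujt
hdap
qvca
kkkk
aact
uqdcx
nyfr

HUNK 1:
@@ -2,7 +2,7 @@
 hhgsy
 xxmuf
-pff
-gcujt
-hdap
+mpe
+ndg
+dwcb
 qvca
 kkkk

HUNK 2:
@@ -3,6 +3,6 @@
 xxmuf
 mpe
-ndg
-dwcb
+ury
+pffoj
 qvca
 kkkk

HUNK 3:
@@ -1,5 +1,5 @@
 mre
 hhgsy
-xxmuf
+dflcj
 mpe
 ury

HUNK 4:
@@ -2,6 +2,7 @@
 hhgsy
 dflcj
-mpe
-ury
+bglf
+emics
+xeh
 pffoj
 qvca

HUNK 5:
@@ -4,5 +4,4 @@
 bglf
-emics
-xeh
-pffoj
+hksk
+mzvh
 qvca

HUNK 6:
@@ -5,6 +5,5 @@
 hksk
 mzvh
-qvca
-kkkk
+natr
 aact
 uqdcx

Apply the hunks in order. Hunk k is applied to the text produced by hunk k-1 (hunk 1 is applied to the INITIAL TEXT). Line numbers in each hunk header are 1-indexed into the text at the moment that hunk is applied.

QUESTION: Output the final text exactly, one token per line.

Answer: mre
hhgsy
dflcj
bglf
hksk
mzvh
natr
aact
uqdcx
nyfr

Derivation:
Hunk 1: at line 2 remove [pff,gcujt,hdap] add [mpe,ndg,dwcb] -> 11 lines: mre hhgsy xxmuf mpe ndg dwcb qvca kkkk aact uqdcx nyfr
Hunk 2: at line 3 remove [ndg,dwcb] add [ury,pffoj] -> 11 lines: mre hhgsy xxmuf mpe ury pffoj qvca kkkk aact uqdcx nyfr
Hunk 3: at line 1 remove [xxmuf] add [dflcj] -> 11 lines: mre hhgsy dflcj mpe ury pffoj qvca kkkk aact uqdcx nyfr
Hunk 4: at line 2 remove [mpe,ury] add [bglf,emics,xeh] -> 12 lines: mre hhgsy dflcj bglf emics xeh pffoj qvca kkkk aact uqdcx nyfr
Hunk 5: at line 4 remove [emics,xeh,pffoj] add [hksk,mzvh] -> 11 lines: mre hhgsy dflcj bglf hksk mzvh qvca kkkk aact uqdcx nyfr
Hunk 6: at line 5 remove [qvca,kkkk] add [natr] -> 10 lines: mre hhgsy dflcj bglf hksk mzvh natr aact uqdcx nyfr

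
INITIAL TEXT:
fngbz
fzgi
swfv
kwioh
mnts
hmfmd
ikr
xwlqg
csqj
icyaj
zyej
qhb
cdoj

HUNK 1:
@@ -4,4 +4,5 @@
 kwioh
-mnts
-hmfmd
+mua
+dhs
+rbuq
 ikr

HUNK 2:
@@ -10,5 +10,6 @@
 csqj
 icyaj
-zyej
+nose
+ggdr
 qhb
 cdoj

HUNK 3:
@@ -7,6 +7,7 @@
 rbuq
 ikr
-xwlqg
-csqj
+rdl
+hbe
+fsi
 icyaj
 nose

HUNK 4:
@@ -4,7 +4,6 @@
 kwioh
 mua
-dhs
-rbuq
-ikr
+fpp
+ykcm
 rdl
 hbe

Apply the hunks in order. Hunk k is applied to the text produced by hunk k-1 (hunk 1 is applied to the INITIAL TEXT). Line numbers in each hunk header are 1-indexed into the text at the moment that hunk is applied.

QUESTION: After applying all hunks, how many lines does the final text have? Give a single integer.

Answer: 15

Derivation:
Hunk 1: at line 4 remove [mnts,hmfmd] add [mua,dhs,rbuq] -> 14 lines: fngbz fzgi swfv kwioh mua dhs rbuq ikr xwlqg csqj icyaj zyej qhb cdoj
Hunk 2: at line 10 remove [zyej] add [nose,ggdr] -> 15 lines: fngbz fzgi swfv kwioh mua dhs rbuq ikr xwlqg csqj icyaj nose ggdr qhb cdoj
Hunk 3: at line 7 remove [xwlqg,csqj] add [rdl,hbe,fsi] -> 16 lines: fngbz fzgi swfv kwioh mua dhs rbuq ikr rdl hbe fsi icyaj nose ggdr qhb cdoj
Hunk 4: at line 4 remove [dhs,rbuq,ikr] add [fpp,ykcm] -> 15 lines: fngbz fzgi swfv kwioh mua fpp ykcm rdl hbe fsi icyaj nose ggdr qhb cdoj
Final line count: 15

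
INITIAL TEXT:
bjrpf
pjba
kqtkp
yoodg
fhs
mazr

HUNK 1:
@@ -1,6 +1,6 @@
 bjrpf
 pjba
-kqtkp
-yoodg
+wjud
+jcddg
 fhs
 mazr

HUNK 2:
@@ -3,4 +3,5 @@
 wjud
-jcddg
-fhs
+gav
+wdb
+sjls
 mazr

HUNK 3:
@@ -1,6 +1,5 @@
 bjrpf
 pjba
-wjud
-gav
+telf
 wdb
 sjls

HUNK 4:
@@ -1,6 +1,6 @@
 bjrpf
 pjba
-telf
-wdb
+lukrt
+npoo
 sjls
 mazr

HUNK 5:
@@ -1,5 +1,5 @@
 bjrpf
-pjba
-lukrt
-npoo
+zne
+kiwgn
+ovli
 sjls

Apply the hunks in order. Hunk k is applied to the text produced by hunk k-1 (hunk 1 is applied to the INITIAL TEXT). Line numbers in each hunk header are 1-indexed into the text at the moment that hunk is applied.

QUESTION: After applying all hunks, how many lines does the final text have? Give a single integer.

Answer: 6

Derivation:
Hunk 1: at line 1 remove [kqtkp,yoodg] add [wjud,jcddg] -> 6 lines: bjrpf pjba wjud jcddg fhs mazr
Hunk 2: at line 3 remove [jcddg,fhs] add [gav,wdb,sjls] -> 7 lines: bjrpf pjba wjud gav wdb sjls mazr
Hunk 3: at line 1 remove [wjud,gav] add [telf] -> 6 lines: bjrpf pjba telf wdb sjls mazr
Hunk 4: at line 1 remove [telf,wdb] add [lukrt,npoo] -> 6 lines: bjrpf pjba lukrt npoo sjls mazr
Hunk 5: at line 1 remove [pjba,lukrt,npoo] add [zne,kiwgn,ovli] -> 6 lines: bjrpf zne kiwgn ovli sjls mazr
Final line count: 6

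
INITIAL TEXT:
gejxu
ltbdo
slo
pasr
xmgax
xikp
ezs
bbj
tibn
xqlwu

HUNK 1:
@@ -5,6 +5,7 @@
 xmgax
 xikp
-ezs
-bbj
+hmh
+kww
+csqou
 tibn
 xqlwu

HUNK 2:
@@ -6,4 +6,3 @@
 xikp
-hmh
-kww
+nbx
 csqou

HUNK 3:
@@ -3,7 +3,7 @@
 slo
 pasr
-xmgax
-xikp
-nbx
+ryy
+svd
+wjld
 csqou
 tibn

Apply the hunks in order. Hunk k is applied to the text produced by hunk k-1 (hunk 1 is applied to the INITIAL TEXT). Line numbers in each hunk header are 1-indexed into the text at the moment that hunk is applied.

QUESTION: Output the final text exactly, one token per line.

Hunk 1: at line 5 remove [ezs,bbj] add [hmh,kww,csqou] -> 11 lines: gejxu ltbdo slo pasr xmgax xikp hmh kww csqou tibn xqlwu
Hunk 2: at line 6 remove [hmh,kww] add [nbx] -> 10 lines: gejxu ltbdo slo pasr xmgax xikp nbx csqou tibn xqlwu
Hunk 3: at line 3 remove [xmgax,xikp,nbx] add [ryy,svd,wjld] -> 10 lines: gejxu ltbdo slo pasr ryy svd wjld csqou tibn xqlwu

Answer: gejxu
ltbdo
slo
pasr
ryy
svd
wjld
csqou
tibn
xqlwu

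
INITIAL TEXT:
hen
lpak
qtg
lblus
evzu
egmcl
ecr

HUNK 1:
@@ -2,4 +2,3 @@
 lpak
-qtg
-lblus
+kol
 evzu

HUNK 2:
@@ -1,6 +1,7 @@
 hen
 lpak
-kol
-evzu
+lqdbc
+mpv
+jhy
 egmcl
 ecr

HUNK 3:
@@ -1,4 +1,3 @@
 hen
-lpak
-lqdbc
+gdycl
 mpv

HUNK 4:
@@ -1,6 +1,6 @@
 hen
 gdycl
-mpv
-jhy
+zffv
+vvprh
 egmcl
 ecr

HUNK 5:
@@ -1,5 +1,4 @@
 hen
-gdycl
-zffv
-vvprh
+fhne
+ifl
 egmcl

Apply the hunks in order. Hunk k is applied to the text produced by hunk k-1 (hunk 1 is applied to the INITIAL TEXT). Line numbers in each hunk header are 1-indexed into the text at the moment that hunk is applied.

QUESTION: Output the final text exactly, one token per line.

Answer: hen
fhne
ifl
egmcl
ecr

Derivation:
Hunk 1: at line 2 remove [qtg,lblus] add [kol] -> 6 lines: hen lpak kol evzu egmcl ecr
Hunk 2: at line 1 remove [kol,evzu] add [lqdbc,mpv,jhy] -> 7 lines: hen lpak lqdbc mpv jhy egmcl ecr
Hunk 3: at line 1 remove [lpak,lqdbc] add [gdycl] -> 6 lines: hen gdycl mpv jhy egmcl ecr
Hunk 4: at line 1 remove [mpv,jhy] add [zffv,vvprh] -> 6 lines: hen gdycl zffv vvprh egmcl ecr
Hunk 5: at line 1 remove [gdycl,zffv,vvprh] add [fhne,ifl] -> 5 lines: hen fhne ifl egmcl ecr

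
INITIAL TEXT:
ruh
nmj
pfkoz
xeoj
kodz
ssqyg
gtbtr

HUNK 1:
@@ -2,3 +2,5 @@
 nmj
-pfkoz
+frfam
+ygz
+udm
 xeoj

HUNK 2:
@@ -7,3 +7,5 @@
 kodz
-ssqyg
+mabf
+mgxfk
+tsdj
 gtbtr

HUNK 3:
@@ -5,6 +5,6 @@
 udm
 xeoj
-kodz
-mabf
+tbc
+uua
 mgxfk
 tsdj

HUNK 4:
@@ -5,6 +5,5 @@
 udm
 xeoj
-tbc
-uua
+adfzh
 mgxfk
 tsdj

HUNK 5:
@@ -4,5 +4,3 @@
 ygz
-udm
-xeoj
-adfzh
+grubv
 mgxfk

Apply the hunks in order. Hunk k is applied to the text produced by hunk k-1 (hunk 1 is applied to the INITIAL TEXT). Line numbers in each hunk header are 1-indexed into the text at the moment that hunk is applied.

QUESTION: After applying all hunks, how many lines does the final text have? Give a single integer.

Hunk 1: at line 2 remove [pfkoz] add [frfam,ygz,udm] -> 9 lines: ruh nmj frfam ygz udm xeoj kodz ssqyg gtbtr
Hunk 2: at line 7 remove [ssqyg] add [mabf,mgxfk,tsdj] -> 11 lines: ruh nmj frfam ygz udm xeoj kodz mabf mgxfk tsdj gtbtr
Hunk 3: at line 5 remove [kodz,mabf] add [tbc,uua] -> 11 lines: ruh nmj frfam ygz udm xeoj tbc uua mgxfk tsdj gtbtr
Hunk 4: at line 5 remove [tbc,uua] add [adfzh] -> 10 lines: ruh nmj frfam ygz udm xeoj adfzh mgxfk tsdj gtbtr
Hunk 5: at line 4 remove [udm,xeoj,adfzh] add [grubv] -> 8 lines: ruh nmj frfam ygz grubv mgxfk tsdj gtbtr
Final line count: 8

Answer: 8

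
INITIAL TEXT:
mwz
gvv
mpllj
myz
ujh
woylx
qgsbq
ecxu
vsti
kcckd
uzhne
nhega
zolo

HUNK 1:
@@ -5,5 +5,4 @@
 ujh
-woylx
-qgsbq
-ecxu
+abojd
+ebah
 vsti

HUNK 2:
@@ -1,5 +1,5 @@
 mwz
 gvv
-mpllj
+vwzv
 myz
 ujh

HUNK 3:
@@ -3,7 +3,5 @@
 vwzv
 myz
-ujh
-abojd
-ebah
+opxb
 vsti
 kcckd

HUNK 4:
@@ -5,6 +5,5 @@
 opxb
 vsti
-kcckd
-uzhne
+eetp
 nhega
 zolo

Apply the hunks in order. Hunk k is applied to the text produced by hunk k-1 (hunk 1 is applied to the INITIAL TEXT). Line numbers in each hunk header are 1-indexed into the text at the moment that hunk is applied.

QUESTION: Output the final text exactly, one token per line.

Hunk 1: at line 5 remove [woylx,qgsbq,ecxu] add [abojd,ebah] -> 12 lines: mwz gvv mpllj myz ujh abojd ebah vsti kcckd uzhne nhega zolo
Hunk 2: at line 1 remove [mpllj] add [vwzv] -> 12 lines: mwz gvv vwzv myz ujh abojd ebah vsti kcckd uzhne nhega zolo
Hunk 3: at line 3 remove [ujh,abojd,ebah] add [opxb] -> 10 lines: mwz gvv vwzv myz opxb vsti kcckd uzhne nhega zolo
Hunk 4: at line 5 remove [kcckd,uzhne] add [eetp] -> 9 lines: mwz gvv vwzv myz opxb vsti eetp nhega zolo

Answer: mwz
gvv
vwzv
myz
opxb
vsti
eetp
nhega
zolo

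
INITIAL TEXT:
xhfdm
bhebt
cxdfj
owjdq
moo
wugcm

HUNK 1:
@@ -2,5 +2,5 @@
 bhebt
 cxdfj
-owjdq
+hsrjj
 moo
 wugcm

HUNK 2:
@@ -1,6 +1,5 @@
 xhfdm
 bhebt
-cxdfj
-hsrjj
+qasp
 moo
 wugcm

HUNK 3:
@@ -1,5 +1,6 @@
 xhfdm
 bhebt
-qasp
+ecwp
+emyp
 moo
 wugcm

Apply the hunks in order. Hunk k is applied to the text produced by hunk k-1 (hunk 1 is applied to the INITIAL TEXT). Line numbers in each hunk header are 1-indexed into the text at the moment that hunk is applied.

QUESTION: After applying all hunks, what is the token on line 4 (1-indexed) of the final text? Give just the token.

Answer: emyp

Derivation:
Hunk 1: at line 2 remove [owjdq] add [hsrjj] -> 6 lines: xhfdm bhebt cxdfj hsrjj moo wugcm
Hunk 2: at line 1 remove [cxdfj,hsrjj] add [qasp] -> 5 lines: xhfdm bhebt qasp moo wugcm
Hunk 3: at line 1 remove [qasp] add [ecwp,emyp] -> 6 lines: xhfdm bhebt ecwp emyp moo wugcm
Final line 4: emyp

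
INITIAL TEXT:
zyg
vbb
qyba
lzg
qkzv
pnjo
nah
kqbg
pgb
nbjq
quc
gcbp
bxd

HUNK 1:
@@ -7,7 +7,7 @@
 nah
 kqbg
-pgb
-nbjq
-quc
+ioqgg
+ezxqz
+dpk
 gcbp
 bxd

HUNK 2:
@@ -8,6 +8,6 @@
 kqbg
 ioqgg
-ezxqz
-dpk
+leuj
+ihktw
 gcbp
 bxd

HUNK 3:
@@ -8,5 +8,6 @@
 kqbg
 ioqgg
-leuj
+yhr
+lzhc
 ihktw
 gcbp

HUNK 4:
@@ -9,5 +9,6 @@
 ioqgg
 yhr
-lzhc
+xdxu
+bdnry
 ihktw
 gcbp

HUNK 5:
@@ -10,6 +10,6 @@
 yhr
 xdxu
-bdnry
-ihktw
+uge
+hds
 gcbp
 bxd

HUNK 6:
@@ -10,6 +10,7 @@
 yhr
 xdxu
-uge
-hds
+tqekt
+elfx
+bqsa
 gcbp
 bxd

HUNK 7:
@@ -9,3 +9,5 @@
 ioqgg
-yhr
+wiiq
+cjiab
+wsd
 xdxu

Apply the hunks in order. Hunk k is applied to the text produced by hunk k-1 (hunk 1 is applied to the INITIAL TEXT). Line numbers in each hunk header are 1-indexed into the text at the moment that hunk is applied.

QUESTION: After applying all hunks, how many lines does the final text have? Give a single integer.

Hunk 1: at line 7 remove [pgb,nbjq,quc] add [ioqgg,ezxqz,dpk] -> 13 lines: zyg vbb qyba lzg qkzv pnjo nah kqbg ioqgg ezxqz dpk gcbp bxd
Hunk 2: at line 8 remove [ezxqz,dpk] add [leuj,ihktw] -> 13 lines: zyg vbb qyba lzg qkzv pnjo nah kqbg ioqgg leuj ihktw gcbp bxd
Hunk 3: at line 8 remove [leuj] add [yhr,lzhc] -> 14 lines: zyg vbb qyba lzg qkzv pnjo nah kqbg ioqgg yhr lzhc ihktw gcbp bxd
Hunk 4: at line 9 remove [lzhc] add [xdxu,bdnry] -> 15 lines: zyg vbb qyba lzg qkzv pnjo nah kqbg ioqgg yhr xdxu bdnry ihktw gcbp bxd
Hunk 5: at line 10 remove [bdnry,ihktw] add [uge,hds] -> 15 lines: zyg vbb qyba lzg qkzv pnjo nah kqbg ioqgg yhr xdxu uge hds gcbp bxd
Hunk 6: at line 10 remove [uge,hds] add [tqekt,elfx,bqsa] -> 16 lines: zyg vbb qyba lzg qkzv pnjo nah kqbg ioqgg yhr xdxu tqekt elfx bqsa gcbp bxd
Hunk 7: at line 9 remove [yhr] add [wiiq,cjiab,wsd] -> 18 lines: zyg vbb qyba lzg qkzv pnjo nah kqbg ioqgg wiiq cjiab wsd xdxu tqekt elfx bqsa gcbp bxd
Final line count: 18

Answer: 18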